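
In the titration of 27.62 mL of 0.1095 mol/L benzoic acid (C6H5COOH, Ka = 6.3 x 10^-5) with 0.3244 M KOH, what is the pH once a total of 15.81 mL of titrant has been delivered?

n(acid) = 0.1095 x 0.02762 = 0.003024 mol; n(KOH) added = 0.3244 x 0.01581 = 0.005129 mol.
Base is in excess by 0.005129 - 0.003024 = 0.002104 mol in a total volume of 0.04343 L.
[OH^-] = 0.002104/0.04343 = 0.04845 M, so pOH = 1.31 and pH = 14.00 - 1.31 = 12.69.

12.69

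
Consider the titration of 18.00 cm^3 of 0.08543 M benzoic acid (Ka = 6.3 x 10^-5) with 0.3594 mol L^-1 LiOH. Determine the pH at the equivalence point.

8.52

n(C6H5COOH) = 0.08543 x 0.01800 = 0.001538 mol; V(LiOH) at equivalence = 0.001538/0.3594 = 0.004279 L.
At equivalence all the acid is converted to C6H5COO-; total volume = 0.01800 + 0.004279 = 0.02228 L, so [C6H5COO-] = 0.001538/0.02228 = 0.06902 M.
Kb = Kw/Ka = 1.0e-14 / 6.3 x 10^-5 = 1.59e-10.
[OH^-] = sqrt(Kb x [C6H5COO-]) = sqrt(1.59e-10 x 0.06902) = 3.31e-6 M.
pOH = 5.48, so pH = 14.00 - 5.48 = 8.52.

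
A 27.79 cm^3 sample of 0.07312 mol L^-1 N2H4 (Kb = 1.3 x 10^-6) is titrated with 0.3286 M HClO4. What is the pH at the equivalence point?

4.67

n(N2H4) = 0.07312 x 0.02779 = 0.002032 mol; V(HClO4) at equivalence = 0.002032/0.3286 = 0.006184 L.
At equivalence the base is fully converted to N2H5+; total volume = 0.03397 L, so [N2H5+] = 0.002032/0.03397 = 0.05981 M.
Ka(N2H5+) = Kw/Kb = 1.0e-14 / 1.3 x 10^-6 = 7.69e-9.
[H^+] = sqrt(Ka x [N2H5+]) = sqrt(7.69e-9 x 0.05981) = 2.14e-5 M.
pH = -log(2.14e-5) = 4.67.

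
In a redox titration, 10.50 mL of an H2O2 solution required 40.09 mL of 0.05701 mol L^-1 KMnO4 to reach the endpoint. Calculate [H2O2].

n(KMnO4) = 0.05701 x 0.04009 = 0.002286 mol.
From the balanced equation, 2 mol KMnO4 reacts with 5 mol H2O2, so n(H2O2) = 0.002286 x 5/2 = 0.005714 mol.
[H2O2] = 0.005714 / 0.01050 L = 0.544 M.

0.544 M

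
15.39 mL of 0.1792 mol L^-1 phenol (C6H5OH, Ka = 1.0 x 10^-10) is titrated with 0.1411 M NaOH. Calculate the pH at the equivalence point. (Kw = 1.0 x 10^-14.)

11.45

n(C6H5OH) = 0.1792 x 0.01539 = 0.002758 mol; V(NaOH) at equivalence = 0.002758/0.1411 = 0.01955 L.
At equivalence all the acid is converted to C6H5O-; total volume = 0.01539 + 0.01955 = 0.03494 L, so [C6H5O-] = 0.002758/0.03494 = 0.07894 M.
Kb = Kw/Ka = 1.0e-14 / 1.0 x 10^-10 = 0.000100.
[OH^-] = sqrt(Kb x [C6H5O-]) = sqrt(0.000100 x 0.07894) = 0.00281 M.
pOH = 2.55, so pH = 14.00 - 2.55 = 11.45.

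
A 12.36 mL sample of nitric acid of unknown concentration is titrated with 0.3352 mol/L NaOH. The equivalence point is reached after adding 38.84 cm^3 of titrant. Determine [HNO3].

1.05 M

n(NaOH) delivered = 0.3352 x 0.03884 = 0.01302 mol.
For a 1:1 reaction, n(HNO3) = 0.01302 mol.
[HNO3] = 0.01302 mol / 0.01236 L = 1.05 M.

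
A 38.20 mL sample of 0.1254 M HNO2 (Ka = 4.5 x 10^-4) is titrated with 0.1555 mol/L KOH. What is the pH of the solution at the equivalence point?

n(HNO2) = 0.1254 x 0.03820 = 0.004790 mol; V(KOH) at equivalence = 0.004790/0.1555 = 0.03081 L.
At equivalence all the acid is converted to NO2-; total volume = 0.03820 + 0.03081 = 0.06901 L, so [NO2-] = 0.004790/0.06901 = 0.06942 M.
Kb = Kw/Ka = 1.0e-14 / 4.5 x 10^-4 = 2.22e-11.
[OH^-] = sqrt(Kb x [NO2-]) = sqrt(2.22e-11 x 0.06942) = 1.24e-6 M.
pOH = 5.91, so pH = 14.00 - 5.91 = 8.09.

8.09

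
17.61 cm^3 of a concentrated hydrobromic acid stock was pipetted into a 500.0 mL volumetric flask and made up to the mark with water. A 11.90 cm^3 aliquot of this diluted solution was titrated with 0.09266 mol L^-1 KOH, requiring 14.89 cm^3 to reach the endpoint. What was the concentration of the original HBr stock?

3.29 M

n(KOH) = 0.09266 x 0.01489 = 0.001380 mol.
n(HBr) in the aliquot = 0.001380 mol.
[diluted HBr] = 0.001380 / 0.01190 = 0.1159 M.
Dilution factor = 500.0/17.61 = 28.39, so [stock] = 0.1159 x 28.39 = 3.29 M.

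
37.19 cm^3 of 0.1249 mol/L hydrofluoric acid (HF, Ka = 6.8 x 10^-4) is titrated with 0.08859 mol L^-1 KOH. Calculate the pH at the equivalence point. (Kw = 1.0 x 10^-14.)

n(HF) = 0.1249 x 0.03719 = 0.004645 mol; V(KOH) at equivalence = 0.004645/0.08859 = 0.05243 L.
At equivalence all the acid is converted to F-; total volume = 0.03719 + 0.05243 = 0.08962 L, so [F-] = 0.004645/0.08962 = 0.05183 M.
Kb = Kw/Ka = 1.0e-14 / 6.8 x 10^-4 = 1.47e-11.
[OH^-] = sqrt(Kb x [F-]) = sqrt(1.47e-11 x 0.05183) = 8.73e-7 M.
pOH = 6.06, so pH = 14.00 - 6.06 = 7.94.

7.94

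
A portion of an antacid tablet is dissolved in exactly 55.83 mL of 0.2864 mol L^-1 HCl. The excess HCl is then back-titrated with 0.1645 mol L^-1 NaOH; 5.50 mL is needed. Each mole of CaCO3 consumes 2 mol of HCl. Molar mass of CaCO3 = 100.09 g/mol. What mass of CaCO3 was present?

0.755 g

Total n(HCl) added = 0.2864 x 0.05583 = 0.01599 mol.
n(NaOH) used = 0.1645 x 0.005500 = 0.0009048 mol, which equals the excess n(HCl).
So n(HCl) consumed by the sample = 0.01599 - 0.0009048 = 0.01508 mol.
n(CaCO3) = 0.01508 / 2 = 0.007542 mol.
mass = 0.007542 mol x 100.09 g/mol = 0.755 g.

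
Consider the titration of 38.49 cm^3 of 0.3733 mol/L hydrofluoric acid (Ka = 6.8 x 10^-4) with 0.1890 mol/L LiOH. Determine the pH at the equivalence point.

8.13

n(HF) = 0.3733 x 0.03849 = 0.01437 mol; V(LiOH) at equivalence = 0.01437/0.1890 = 0.07602 L.
At equivalence all the acid is converted to F-; total volume = 0.03849 + 0.07602 = 0.1145 L, so [F-] = 0.01437/0.1145 = 0.1255 M.
Kb = Kw/Ka = 1.0e-14 / 6.8 x 10^-4 = 1.47e-11.
[OH^-] = sqrt(Kb x [F-]) = sqrt(1.47e-11 x 0.1255) = 1.36e-6 M.
pOH = 5.87, so pH = 14.00 - 5.87 = 8.13.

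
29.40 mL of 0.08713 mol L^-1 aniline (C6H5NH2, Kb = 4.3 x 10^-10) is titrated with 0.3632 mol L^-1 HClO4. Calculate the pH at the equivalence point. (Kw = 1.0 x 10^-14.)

n(C6H5NH2) = 0.08713 x 0.02940 = 0.002562 mol; V(HClO4) at equivalence = 0.002562/0.3632 = 0.007053 L.
At equivalence the base is fully converted to C6H5NH3+; total volume = 0.03645 L, so [C6H5NH3+] = 0.002562/0.03645 = 0.07027 M.
Ka(C6H5NH3+) = Kw/Kb = 1.0e-14 / 4.3 x 10^-10 = 2.33e-5.
[H^+] = sqrt(Ka x [C6H5NH3+]) = sqrt(2.33e-5 x 0.07027) = 0.00128 M.
pH = -log(0.00128) = 2.89.

2.89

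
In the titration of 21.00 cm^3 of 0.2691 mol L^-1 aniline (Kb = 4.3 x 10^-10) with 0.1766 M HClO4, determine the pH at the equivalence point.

2.80

n(C6H5NH2) = 0.2691 x 0.02100 = 0.005651 mol; V(HClO4) at equivalence = 0.005651/0.1766 = 0.03200 L.
At equivalence the base is fully converted to C6H5NH3+; total volume = 0.05300 L, so [C6H5NH3+] = 0.005651/0.05300 = 0.1066 M.
Ka(C6H5NH3+) = Kw/Kb = 1.0e-14 / 4.3 x 10^-10 = 2.33e-5.
[H^+] = sqrt(Ka x [C6H5NH3+]) = sqrt(2.33e-5 x 0.1066) = 0.00157 M.
pH = -log(0.00157) = 2.80.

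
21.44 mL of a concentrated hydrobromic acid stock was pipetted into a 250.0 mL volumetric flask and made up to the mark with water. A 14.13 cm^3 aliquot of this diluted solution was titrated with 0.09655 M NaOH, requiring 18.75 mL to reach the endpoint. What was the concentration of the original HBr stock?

n(NaOH) = 0.09655 x 0.01875 = 0.001810 mol.
n(HBr) in the aliquot = 0.001810 mol.
[diluted HBr] = 0.001810 / 0.01413 = 0.1281 M.
Dilution factor = 250.0/21.44 = 11.66, so [stock] = 0.1281 x 11.66 = 1.49 M.

1.49 M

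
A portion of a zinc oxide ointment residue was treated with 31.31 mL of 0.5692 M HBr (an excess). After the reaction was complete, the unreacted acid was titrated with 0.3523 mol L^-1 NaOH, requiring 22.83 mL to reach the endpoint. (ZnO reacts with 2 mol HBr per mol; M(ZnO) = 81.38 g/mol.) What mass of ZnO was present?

Total n(HBr) added = 0.5692 x 0.03131 = 0.01782 mol.
n(NaOH) used = 0.3523 x 0.02283 = 0.008043 mol, which equals the excess n(HBr).
So n(HBr) consumed by the sample = 0.01782 - 0.008043 = 0.009779 mol.
n(ZnO) = 0.009779 / 2 = 0.004889 mol.
mass = 0.004889 mol x 81.38 g/mol = 0.398 g.

0.398 g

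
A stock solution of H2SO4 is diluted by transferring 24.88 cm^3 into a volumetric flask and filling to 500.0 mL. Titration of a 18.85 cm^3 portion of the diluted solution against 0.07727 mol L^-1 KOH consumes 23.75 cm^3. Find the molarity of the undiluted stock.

0.978 M

n(KOH) = 0.07727 x 0.02375 = 0.001835 mol.
n(H2SO4) in the aliquot = 0.001835 x 1/2 = 0.0009176 mol.
[diluted H2SO4] = 0.0009176 / 0.01885 = 0.04868 M.
Dilution factor = 500.0/24.88 = 20.10, so [stock] = 0.04868 x 20.10 = 0.978 M.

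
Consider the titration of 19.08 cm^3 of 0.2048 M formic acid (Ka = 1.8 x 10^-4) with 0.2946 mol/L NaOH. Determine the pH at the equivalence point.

n(HCOOH) = 0.2048 x 0.01908 = 0.003908 mol; V(NaOH) at equivalence = 0.003908/0.2946 = 0.01326 L.
At equivalence all the acid is converted to HCOO-; total volume = 0.01908 + 0.01326 = 0.03234 L, so [HCOO-] = 0.003908/0.03234 = 0.1208 M.
Kb = Kw/Ka = 1.0e-14 / 1.8 x 10^-4 = 5.56e-11.
[OH^-] = sqrt(Kb x [HCOO-]) = sqrt(5.56e-11 x 0.1208) = 2.59e-6 M.
pOH = 5.59, so pH = 14.00 - 5.59 = 8.41.

8.41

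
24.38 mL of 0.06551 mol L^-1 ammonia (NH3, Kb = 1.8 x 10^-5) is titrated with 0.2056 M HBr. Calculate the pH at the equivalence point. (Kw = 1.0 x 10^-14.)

n(NH3) = 0.06551 x 0.02438 = 0.001597 mol; V(HBr) at equivalence = 0.001597/0.2056 = 0.007768 L.
At equivalence the base is fully converted to NH4+; total volume = 0.03215 L, so [NH4+] = 0.001597/0.03215 = 0.04968 M.
Ka(NH4+) = Kw/Kb = 1.0e-14 / 1.8 x 10^-5 = 5.56e-10.
[H^+] = sqrt(Ka x [NH4+]) = sqrt(5.56e-10 x 0.04968) = 5.25e-6 M.
pH = -log(5.25e-6) = 5.28.

5.28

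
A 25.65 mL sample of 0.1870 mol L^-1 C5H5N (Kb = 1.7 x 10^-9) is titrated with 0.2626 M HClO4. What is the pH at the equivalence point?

3.10

n(C5H5N) = 0.1870 x 0.02565 = 0.004797 mol; V(HClO4) at equivalence = 0.004797/0.2626 = 0.01827 L.
At equivalence the base is fully converted to C5H5NH+; total volume = 0.04392 L, so [C5H5NH+] = 0.004797/0.04392 = 0.1092 M.
Ka(C5H5NH+) = Kw/Kb = 1.0e-14 / 1.7 x 10^-9 = 5.88e-6.
[H^+] = sqrt(Ka x [C5H5NH+]) = sqrt(5.88e-6 x 0.1092) = 0.000802 M.
pH = -log(0.000802) = 3.10.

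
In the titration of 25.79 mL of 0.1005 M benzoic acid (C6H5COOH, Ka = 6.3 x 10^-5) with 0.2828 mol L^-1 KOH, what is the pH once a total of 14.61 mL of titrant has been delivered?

n(acid) = 0.1005 x 0.02579 = 0.002592 mol; n(KOH) added = 0.2828 x 0.01461 = 0.004132 mol.
Base is in excess by 0.004132 - 0.002592 = 0.001540 mol in a total volume of 0.04040 L.
[OH^-] = 0.001540/0.04040 = 0.03811 M, so pOH = 1.42 and pH = 14.00 - 1.42 = 12.58.

12.58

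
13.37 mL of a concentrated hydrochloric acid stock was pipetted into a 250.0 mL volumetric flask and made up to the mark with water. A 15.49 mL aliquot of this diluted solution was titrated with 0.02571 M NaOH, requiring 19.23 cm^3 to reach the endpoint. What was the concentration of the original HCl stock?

0.597 M

n(NaOH) = 0.02571 x 0.01923 = 0.0004944 mol.
n(HCl) in the aliquot = 0.0004944 mol.
[diluted HCl] = 0.0004944 / 0.01549 = 0.03192 M.
Dilution factor = 250.0/13.37 = 18.70, so [stock] = 0.03192 x 18.70 = 0.597 M.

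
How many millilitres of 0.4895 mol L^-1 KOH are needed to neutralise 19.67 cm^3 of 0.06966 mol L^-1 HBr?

2.80 mL

n(HBr) = 0.06966 mol/L x 0.01967 L = 0.001370 mol.
At equivalence n(KOH) = n(HBr) = 0.001370 mol.
V(KOH) = 0.001370 / 0.4895 = 0.002799 L = 2.80 mL.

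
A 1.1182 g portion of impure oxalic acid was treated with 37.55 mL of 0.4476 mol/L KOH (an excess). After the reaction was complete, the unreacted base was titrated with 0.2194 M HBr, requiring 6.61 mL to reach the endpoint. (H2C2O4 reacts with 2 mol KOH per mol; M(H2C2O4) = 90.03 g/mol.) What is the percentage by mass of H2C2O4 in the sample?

61.8%

Total n(KOH) added = 0.4476 x 0.03755 = 0.01681 mol.
n(HBr) used = 0.2194 x 0.006610 = 0.001450 mol, which equals the excess n(KOH).
So n(KOH) consumed by the sample = 0.01681 - 0.001450 = 0.01536 mol.
n(H2C2O4) = 0.01536 / 2 = 0.007679 mol.
mass H2C2O4 = 0.007679 x 90.03 = 0.6913 g, so %H2C2O4 = 0.6913/1.1182 x 100 = 61.8%.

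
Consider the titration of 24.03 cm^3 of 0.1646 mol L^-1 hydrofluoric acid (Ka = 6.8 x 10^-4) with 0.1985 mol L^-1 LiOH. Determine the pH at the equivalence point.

n(HF) = 0.1646 x 0.02403 = 0.003955 mol; V(LiOH) at equivalence = 0.003955/0.1985 = 0.01993 L.
At equivalence all the acid is converted to F-; total volume = 0.02403 + 0.01993 = 0.04396 L, so [F-] = 0.003955/0.04396 = 0.08998 M.
Kb = Kw/Ka = 1.0e-14 / 6.8 x 10^-4 = 1.47e-11.
[OH^-] = sqrt(Kb x [F-]) = sqrt(1.47e-11 x 0.08998) = 1.15e-6 M.
pOH = 5.94, so pH = 14.00 - 5.94 = 8.06.

8.06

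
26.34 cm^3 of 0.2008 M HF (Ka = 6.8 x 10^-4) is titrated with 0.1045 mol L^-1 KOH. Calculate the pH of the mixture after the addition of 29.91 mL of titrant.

Initial n(HF) = 0.2008 x 0.02634 = 0.005289 mol.
n(KOH) added = 0.1045 x 0.02991 = 0.003126 mol, converting that many moles of HF to F-.
Remaining n(HF) = 0.002163 mol; n(F-) = 0.003126 mol.
By Henderson-Hasselbalch, pH = pKa + log([A^-]/[HA]) = 3.17 + log(0.003126/0.002163) = 3.17 + (+0.16) = 3.33.

3.33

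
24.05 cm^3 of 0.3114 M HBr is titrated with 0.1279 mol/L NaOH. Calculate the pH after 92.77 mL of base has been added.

n(acid) = 0.3114 x 0.02405 = 0.007489 mol; n(NaOH) added = 0.1279 x 0.09277 = 0.01187 mol.
Base is in excess by 0.01187 - 0.007489 = 0.004376 mol in a total volume of 0.1168 L.
[OH^-] = 0.004376/0.1168 = 0.03746 M, so pOH = 1.43 and pH = 14.00 - 1.43 = 12.57.

12.57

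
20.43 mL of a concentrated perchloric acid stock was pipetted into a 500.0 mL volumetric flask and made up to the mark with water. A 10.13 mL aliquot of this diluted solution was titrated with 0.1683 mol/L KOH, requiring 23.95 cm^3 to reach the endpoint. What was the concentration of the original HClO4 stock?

n(KOH) = 0.1683 x 0.02395 = 0.004031 mol.
n(HClO4) in the aliquot = 0.004031 mol.
[diluted HClO4] = 0.004031 / 0.01013 = 0.3979 M.
Dilution factor = 500.0/20.43 = 24.47, so [stock] = 0.3979 x 24.47 = 9.74 M.

9.74 M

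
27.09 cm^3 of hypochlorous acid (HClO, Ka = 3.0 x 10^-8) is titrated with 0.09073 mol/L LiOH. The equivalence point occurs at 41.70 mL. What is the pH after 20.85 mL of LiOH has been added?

7.52

20.85 mL is exactly half the equivalence volume (41.70/2), i.e. the half-equivalence point.
There, n(HA) = n(A^-), so pH = pKa = -log(3.0 x 10^-8) = 7.52.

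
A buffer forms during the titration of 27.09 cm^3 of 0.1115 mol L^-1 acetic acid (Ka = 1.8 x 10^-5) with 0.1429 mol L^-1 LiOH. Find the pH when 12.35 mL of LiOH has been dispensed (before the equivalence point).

4.89

Initial n(CH3COOH) = 0.1115 x 0.02709 = 0.003021 mol.
n(LiOH) added = 0.1429 x 0.01235 = 0.001765 mol, converting that many moles of CH3COOH to CH3COO-.
Remaining n(CH3COOH) = 0.001256 mol; n(CH3COO-) = 0.001765 mol.
By Henderson-Hasselbalch, pH = pKa + log([A^-]/[HA]) = 4.74 + log(0.001765/0.001256) = 4.74 + (+0.15) = 4.89.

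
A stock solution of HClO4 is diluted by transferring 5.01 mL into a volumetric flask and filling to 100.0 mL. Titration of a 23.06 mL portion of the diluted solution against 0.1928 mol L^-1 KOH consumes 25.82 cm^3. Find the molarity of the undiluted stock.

n(KOH) = 0.1928 x 0.02582 = 0.004978 mol.
n(HClO4) in the aliquot = 0.004978 mol.
[diluted HClO4] = 0.004978 / 0.02306 = 0.2159 M.
Dilution factor = 100.0/5.010 = 19.96, so [stock] = 0.2159 x 19.96 = 4.31 M.

4.31 M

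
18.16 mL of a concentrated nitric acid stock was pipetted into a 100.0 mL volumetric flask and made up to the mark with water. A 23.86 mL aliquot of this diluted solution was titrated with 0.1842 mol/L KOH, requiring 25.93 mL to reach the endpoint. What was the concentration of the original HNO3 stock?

n(KOH) = 0.1842 x 0.02593 = 0.004776 mol.
n(HNO3) in the aliquot = 0.004776 mol.
[diluted HNO3] = 0.004776 / 0.02386 = 0.2002 M.
Dilution factor = 100.0/18.16 = 5.507, so [stock] = 0.2002 x 5.507 = 1.10 M.

1.10 M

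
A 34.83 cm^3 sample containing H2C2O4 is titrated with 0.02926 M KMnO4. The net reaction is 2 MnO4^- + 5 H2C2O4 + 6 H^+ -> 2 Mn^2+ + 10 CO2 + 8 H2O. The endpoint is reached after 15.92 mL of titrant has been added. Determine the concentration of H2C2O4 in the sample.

n(KMnO4) = 0.02926 x 0.01592 = 0.0004658 mol.
From the balanced equation, 2 mol KMnO4 reacts with 5 mol H2C2O4, so n(H2C2O4) = 0.0004658 x 5/2 = 0.001165 mol.
[H2C2O4] = 0.001165 / 0.03483 L = 0.0334 M.

0.0334 M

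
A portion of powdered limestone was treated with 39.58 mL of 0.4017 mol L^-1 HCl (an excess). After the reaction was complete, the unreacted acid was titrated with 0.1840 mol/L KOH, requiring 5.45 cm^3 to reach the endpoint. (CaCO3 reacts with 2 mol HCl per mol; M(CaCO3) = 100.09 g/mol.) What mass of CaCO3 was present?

0.745 g

Total n(HCl) added = 0.4017 x 0.03958 = 0.01590 mol.
n(KOH) used = 0.1840 x 0.005450 = 0.001003 mol, which equals the excess n(HCl).
So n(HCl) consumed by the sample = 0.01590 - 0.001003 = 0.01490 mol.
n(CaCO3) = 0.01490 / 2 = 0.007448 mol.
mass = 0.007448 mol x 100.09 g/mol = 0.745 g.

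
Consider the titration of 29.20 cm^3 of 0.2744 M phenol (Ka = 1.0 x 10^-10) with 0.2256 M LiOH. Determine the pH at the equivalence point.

11.55

n(C6H5OH) = 0.2744 x 0.02920 = 0.008012 mol; V(LiOH) at equivalence = 0.008012/0.2256 = 0.03552 L.
At equivalence all the acid is converted to C6H5O-; total volume = 0.02920 + 0.03552 = 0.06472 L, so [C6H5O-] = 0.008012/0.06472 = 0.1238 M.
Kb = Kw/Ka = 1.0e-14 / 1.0 x 10^-10 = 0.000100.
[OH^-] = sqrt(Kb x [C6H5O-]) = sqrt(0.000100 x 0.1238) = 0.00352 M.
pOH = 2.45, so pH = 14.00 - 2.45 = 11.55.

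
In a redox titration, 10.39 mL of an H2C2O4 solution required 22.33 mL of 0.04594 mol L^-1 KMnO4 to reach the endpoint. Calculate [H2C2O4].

0.247 M

n(KMnO4) = 0.04594 x 0.02233 = 0.001026 mol.
From the balanced equation, 2 mol KMnO4 reacts with 5 mol H2C2O4, so n(H2C2O4) = 0.001026 x 5/2 = 0.002565 mol.
[H2C2O4] = 0.002565 / 0.01039 L = 0.247 M.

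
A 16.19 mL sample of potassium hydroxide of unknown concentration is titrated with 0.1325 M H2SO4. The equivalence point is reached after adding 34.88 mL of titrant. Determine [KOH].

n(H2SO4) delivered = 0.1325 x 0.03488 = 0.004622 mol.
The reaction is 2 KOH + 1 H2SO4, so n(KOH) = 0.004622 x 2/1 = 0.009243 mol.
[KOH] = 0.009243 mol / 0.01619 L = 0.571 M.

0.571 M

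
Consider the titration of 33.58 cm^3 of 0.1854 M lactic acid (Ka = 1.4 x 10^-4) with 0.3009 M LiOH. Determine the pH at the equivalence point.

n(HC3H5O3) = 0.1854 x 0.03358 = 0.006226 mol; V(LiOH) at equivalence = 0.006226/0.3009 = 0.02069 L.
At equivalence all the acid is converted to C3H5O3-; total volume = 0.03358 + 0.02069 = 0.05427 L, so [C3H5O3-] = 0.006226/0.05427 = 0.1147 M.
Kb = Kw/Ka = 1.0e-14 / 1.4 x 10^-4 = 7.14e-11.
[OH^-] = sqrt(Kb x [C3H5O3-]) = sqrt(7.14e-11 x 0.1147) = 2.86e-6 M.
pOH = 5.54, so pH = 14.00 - 5.54 = 8.46.

8.46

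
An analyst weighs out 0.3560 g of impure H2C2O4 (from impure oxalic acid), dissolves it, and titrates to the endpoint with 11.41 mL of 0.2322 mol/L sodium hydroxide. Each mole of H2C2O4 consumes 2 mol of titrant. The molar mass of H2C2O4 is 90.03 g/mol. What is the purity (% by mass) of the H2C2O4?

33.5%

n(NaOH) = 0.2322 x 0.01141 = 0.002649 mol.
n(H2C2O4) = 0.002649 / 2 = 0.001325 mol.
mass of H2C2O4 = 0.001325 x 90.03 = 0.1193 g.
% purity = 0.1193 / 0.3560 x 100 = 33.5%.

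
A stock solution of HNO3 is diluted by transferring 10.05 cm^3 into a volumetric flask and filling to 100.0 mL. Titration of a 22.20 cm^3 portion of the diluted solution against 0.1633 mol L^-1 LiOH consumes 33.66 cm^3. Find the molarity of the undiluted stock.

2.46 M

n(LiOH) = 0.1633 x 0.03366 = 0.005497 mol.
n(HNO3) in the aliquot = 0.005497 mol.
[diluted HNO3] = 0.005497 / 0.02220 = 0.2476 M.
Dilution factor = 100.0/10.05 = 9.950, so [stock] = 0.2476 x 9.950 = 2.46 M.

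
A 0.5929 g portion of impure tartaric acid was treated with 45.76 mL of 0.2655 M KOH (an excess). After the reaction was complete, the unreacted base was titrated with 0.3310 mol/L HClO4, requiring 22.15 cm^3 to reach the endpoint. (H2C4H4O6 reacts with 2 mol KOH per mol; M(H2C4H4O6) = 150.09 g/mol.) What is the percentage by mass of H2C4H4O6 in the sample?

61.0%

Total n(KOH) added = 0.2655 x 0.04576 = 0.01215 mol.
n(HClO4) used = 0.3310 x 0.02215 = 0.007332 mol, which equals the excess n(KOH).
So n(KOH) consumed by the sample = 0.01215 - 0.007332 = 0.004818 mol.
n(H2C4H4O6) = 0.004818 / 2 = 0.002409 mol.
mass H2C4H4O6 = 0.002409 x 150.09 = 0.3615 g, so %H2C4H4O6 = 0.3615/0.5929 x 100 = 61.0%.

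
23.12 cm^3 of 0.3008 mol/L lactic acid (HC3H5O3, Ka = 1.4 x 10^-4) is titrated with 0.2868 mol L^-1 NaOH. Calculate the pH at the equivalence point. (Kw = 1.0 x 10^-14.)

n(HC3H5O3) = 0.3008 x 0.02312 = 0.006954 mol; V(NaOH) at equivalence = 0.006954/0.2868 = 0.02425 L.
At equivalence all the acid is converted to C3H5O3-; total volume = 0.02312 + 0.02425 = 0.04737 L, so [C3H5O3-] = 0.006954/0.04737 = 0.1468 M.
Kb = Kw/Ka = 1.0e-14 / 1.4 x 10^-4 = 7.14e-11.
[OH^-] = sqrt(Kb x [C3H5O3-]) = sqrt(7.14e-11 x 0.1468) = 3.24e-6 M.
pOH = 5.49, so pH = 14.00 - 5.49 = 8.51.

8.51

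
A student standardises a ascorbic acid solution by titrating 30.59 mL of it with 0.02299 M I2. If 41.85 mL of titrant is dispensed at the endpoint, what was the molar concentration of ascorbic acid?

0.0315 M

n(I2) = 0.02299 x 0.04185 = 0.0009621 mol.
From the balanced equation, 1 mol I2 reacts with 1 mol ascorbic acid, so n(ascorbic acid) = 0.0009621 x 1/1 = 0.0009621 mol.
[ascorbic acid] = 0.0009621 / 0.03059 L = 0.0315 M.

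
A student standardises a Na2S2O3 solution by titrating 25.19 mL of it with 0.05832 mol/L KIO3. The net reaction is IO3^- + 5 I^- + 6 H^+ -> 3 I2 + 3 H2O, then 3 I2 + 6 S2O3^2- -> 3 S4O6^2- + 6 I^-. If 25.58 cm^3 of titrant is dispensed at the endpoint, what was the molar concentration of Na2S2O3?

0.355 M

n(KIO3) = 0.05832 x 0.02558 = 0.001492 mol.
From the balanced equation, 1 mol KIO3 reacts with 6 mol Na2S2O3, so n(Na2S2O3) = 0.001492 x 6/1 = 0.008951 mol.
[Na2S2O3] = 0.008951 / 0.02519 L = 0.355 M.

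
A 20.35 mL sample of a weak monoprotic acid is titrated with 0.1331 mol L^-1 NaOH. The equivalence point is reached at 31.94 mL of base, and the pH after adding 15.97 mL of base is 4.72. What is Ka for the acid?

1.9 x 10^-5

15.97 mL is half of the equivalence volume, so this is the half-equivalence point where [HA] = [A^-].
At half-equivalence pH = pKa, so pKa = 4.72.
Ka = 10^(-4.72) = 1.9 x 10^-5.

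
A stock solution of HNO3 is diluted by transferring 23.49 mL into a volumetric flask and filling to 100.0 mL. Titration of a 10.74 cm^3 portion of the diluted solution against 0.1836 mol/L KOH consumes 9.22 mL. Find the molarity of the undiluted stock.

0.671 M

n(KOH) = 0.1836 x 0.009220 = 0.001693 mol.
n(HNO3) in the aliquot = 0.001693 mol.
[diluted HNO3] = 0.001693 / 0.01074 = 0.1576 M.
Dilution factor = 100.0/23.49 = 4.257, so [stock] = 0.1576 x 4.257 = 0.671 M.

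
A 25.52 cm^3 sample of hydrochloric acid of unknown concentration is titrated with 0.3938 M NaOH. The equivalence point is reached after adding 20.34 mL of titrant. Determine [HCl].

n(NaOH) delivered = 0.3938 x 0.02034 = 0.008010 mol.
For a 1:1 reaction, n(HCl) = 0.008010 mol.
[HCl] = 0.008010 mol / 0.02552 L = 0.314 M.

0.314 M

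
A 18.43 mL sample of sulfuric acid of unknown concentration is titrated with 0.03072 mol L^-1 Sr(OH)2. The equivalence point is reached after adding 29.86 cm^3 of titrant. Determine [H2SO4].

0.0498 M

n(Sr(OH)2) delivered = 0.03072 x 0.02986 = 0.0009173 mol.
For a 1:1 reaction, n(H2SO4) = 0.0009173 mol.
[H2SO4] = 0.0009173 mol / 0.01843 L = 0.0498 M.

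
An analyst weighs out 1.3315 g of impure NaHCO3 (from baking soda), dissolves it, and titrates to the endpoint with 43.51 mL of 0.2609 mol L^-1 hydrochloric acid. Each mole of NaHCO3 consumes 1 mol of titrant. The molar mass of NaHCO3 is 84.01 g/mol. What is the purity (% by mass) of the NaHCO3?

n(HCl) = 0.2609 x 0.04351 = 0.01135 mol.
n(NaHCO3) = 0.01135 / 1 = 0.01135 mol.
mass of NaHCO3 = 0.01135 x 84.01 = 0.9537 g.
% purity = 0.9537 / 1.3315 x 100 = 71.6%.

71.6%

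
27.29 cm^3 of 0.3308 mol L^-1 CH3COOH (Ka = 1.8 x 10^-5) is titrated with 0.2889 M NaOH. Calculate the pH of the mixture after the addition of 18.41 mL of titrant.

Initial n(CH3COOH) = 0.3308 x 0.02729 = 0.009028 mol.
n(NaOH) added = 0.2889 x 0.01841 = 0.005319 mol, converting that many moles of CH3COOH to CH3COO-.
Remaining n(CH3COOH) = 0.003709 mol; n(CH3COO-) = 0.005319 mol.
By Henderson-Hasselbalch, pH = pKa + log([A^-]/[HA]) = 4.74 + log(0.005319/0.003709) = 4.74 + (+0.16) = 4.90.

4.90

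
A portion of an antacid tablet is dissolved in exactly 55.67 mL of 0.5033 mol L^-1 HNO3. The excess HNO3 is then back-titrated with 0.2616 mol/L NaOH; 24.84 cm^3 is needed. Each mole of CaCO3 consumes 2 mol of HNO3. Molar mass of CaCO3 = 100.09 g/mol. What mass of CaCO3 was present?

Total n(HNO3) added = 0.5033 x 0.05567 = 0.02802 mol.
n(NaOH) used = 0.2616 x 0.02484 = 0.006498 mol, which equals the excess n(HNO3).
So n(HNO3) consumed by the sample = 0.02802 - 0.006498 = 0.02152 mol.
n(CaCO3) = 0.02152 / 2 = 0.01076 mol.
mass = 0.01076 mol x 100.09 g/mol = 1.08 g.

1.08 g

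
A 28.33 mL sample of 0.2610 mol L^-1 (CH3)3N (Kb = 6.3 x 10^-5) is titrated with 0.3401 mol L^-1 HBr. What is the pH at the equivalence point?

n((CH3)3N) = 0.2610 x 0.02833 = 0.007394 mol; V(HBr) at equivalence = 0.007394/0.3401 = 0.02174 L.
At equivalence the base is fully converted to (CH3)3NH+; total volume = 0.05007 L, so [(CH3)3NH+] = 0.007394/0.05007 = 0.1477 M.
Ka((CH3)3NH+) = Kw/Kb = 1.0e-14 / 6.3 x 10^-5 = 1.59e-10.
[H^+] = sqrt(Ka x [(CH3)3NH+]) = sqrt(1.59e-10 x 0.1477) = 4.84e-6 M.
pH = -log(4.84e-6) = 5.32.

5.32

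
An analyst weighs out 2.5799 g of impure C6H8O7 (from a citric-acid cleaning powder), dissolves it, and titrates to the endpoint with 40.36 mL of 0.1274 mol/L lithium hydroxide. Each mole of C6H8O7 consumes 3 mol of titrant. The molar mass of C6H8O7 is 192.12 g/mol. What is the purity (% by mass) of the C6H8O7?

n(LiOH) = 0.1274 x 0.04036 = 0.005142 mol.
n(C6H8O7) = 0.005142 / 3 = 0.001714 mol.
mass of C6H8O7 = 0.001714 x 192.12 = 0.3293 g.
% purity = 0.3293 / 2.5799 x 100 = 12.8%.

12.8%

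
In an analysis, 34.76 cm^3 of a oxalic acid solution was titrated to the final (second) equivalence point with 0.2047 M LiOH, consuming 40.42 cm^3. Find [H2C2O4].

n(LiOH) = 0.2047 x 0.04042 = 0.008274 mol.
At the final (second) equivalence point, 2 mol OH^- react per mol H2C2O4, so n(H2C2O4) = 0.008274 / 2 = 0.004137 mol.
[H2C2O4] = 0.004137 / 0.03476 L = 0.119 M.

0.119 M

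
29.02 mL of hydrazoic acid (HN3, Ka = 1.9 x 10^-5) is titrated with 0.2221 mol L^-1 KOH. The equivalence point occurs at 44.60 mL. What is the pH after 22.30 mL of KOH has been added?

22.30 mL is exactly half the equivalence volume (44.60/2), i.e. the half-equivalence point.
There, n(HA) = n(A^-), so pH = pKa = -log(1.9 x 10^-5) = 4.72.

4.72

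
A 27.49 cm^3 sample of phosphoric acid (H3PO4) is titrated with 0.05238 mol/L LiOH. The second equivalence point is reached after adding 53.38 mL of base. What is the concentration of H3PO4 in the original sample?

0.0509 M

n(LiOH) = 0.05238 x 0.05338 = 0.002796 mol.
At the second equivalence point, 2 mol OH^- react per mol H3PO4, so n(H3PO4) = 0.002796 / 2 = 0.001398 mol.
[H3PO4] = 0.001398 / 0.02749 L = 0.0509 M.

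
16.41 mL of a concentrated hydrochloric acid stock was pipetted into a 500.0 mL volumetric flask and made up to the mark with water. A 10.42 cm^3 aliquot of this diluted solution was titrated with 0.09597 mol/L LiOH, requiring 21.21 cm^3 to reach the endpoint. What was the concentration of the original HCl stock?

n(LiOH) = 0.09597 x 0.02121 = 0.002036 mol.
n(HCl) in the aliquot = 0.002036 mol.
[diluted HCl] = 0.002036 / 0.01042 = 0.1953 M.
Dilution factor = 500.0/16.41 = 30.47, so [stock] = 0.1953 x 30.47 = 5.95 M.

5.95 M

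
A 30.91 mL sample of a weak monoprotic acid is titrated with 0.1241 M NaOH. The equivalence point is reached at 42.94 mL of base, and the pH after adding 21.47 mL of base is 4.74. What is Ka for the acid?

21.47 mL is half of the equivalence volume, so this is the half-equivalence point where [HA] = [A^-].
At half-equivalence pH = pKa, so pKa = 4.74.
Ka = 10^(-4.74) = 1.8 x 10^-5.

1.8 x 10^-5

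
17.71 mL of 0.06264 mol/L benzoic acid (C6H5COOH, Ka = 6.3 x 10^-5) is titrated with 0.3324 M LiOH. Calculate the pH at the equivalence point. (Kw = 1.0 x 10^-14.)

n(C6H5COOH) = 0.06264 x 0.01771 = 0.001109 mol; V(LiOH) at equivalence = 0.001109/0.3324 = 0.003337 L.
At equivalence all the acid is converted to C6H5COO-; total volume = 0.01771 + 0.003337 = 0.02105 L, so [C6H5COO-] = 0.001109/0.02105 = 0.05271 M.
Kb = Kw/Ka = 1.0e-14 / 6.3 x 10^-5 = 1.59e-10.
[OH^-] = sqrt(Kb x [C6H5COO-]) = sqrt(1.59e-10 x 0.05271) = 2.89e-6 M.
pOH = 5.54, so pH = 14.00 - 5.54 = 8.46.

8.46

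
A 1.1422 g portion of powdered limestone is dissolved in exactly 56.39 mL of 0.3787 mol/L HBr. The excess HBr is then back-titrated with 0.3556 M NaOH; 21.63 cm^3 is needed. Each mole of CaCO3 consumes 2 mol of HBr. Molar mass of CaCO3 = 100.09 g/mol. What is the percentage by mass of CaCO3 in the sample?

Total n(HBr) added = 0.3787 x 0.05639 = 0.02135 mol.
n(NaOH) used = 0.3556 x 0.02163 = 0.007692 mol, which equals the excess n(HBr).
So n(HBr) consumed by the sample = 0.02135 - 0.007692 = 0.01366 mol.
n(CaCO3) = 0.01366 / 2 = 0.006832 mol.
mass CaCO3 = 0.006832 x 100.09 = 0.6838 g, so %CaCO3 = 0.6838/1.1422 x 100 = 59.9%.

59.9%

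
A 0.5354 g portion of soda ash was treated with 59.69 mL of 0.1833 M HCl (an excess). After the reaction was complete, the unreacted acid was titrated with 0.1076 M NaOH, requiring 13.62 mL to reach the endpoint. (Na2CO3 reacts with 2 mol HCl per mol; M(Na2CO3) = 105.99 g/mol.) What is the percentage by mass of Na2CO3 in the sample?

93.8%

Total n(HCl) added = 0.1833 x 0.05969 = 0.01094 mol.
n(NaOH) used = 0.1076 x 0.01362 = 0.001466 mol, which equals the excess n(HCl).
So n(HCl) consumed by the sample = 0.01094 - 0.001466 = 0.009476 mol.
n(Na2CO3) = 0.009476 / 2 = 0.004738 mol.
mass Na2CO3 = 0.004738 x 105.99 = 0.5022 g, so %Na2CO3 = 0.5022/0.5354 x 100 = 93.8%.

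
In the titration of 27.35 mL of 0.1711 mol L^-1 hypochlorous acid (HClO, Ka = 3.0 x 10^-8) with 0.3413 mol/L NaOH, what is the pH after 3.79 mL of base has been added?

7.10

Initial n(HClO) = 0.1711 x 0.02735 = 0.004680 mol.
n(NaOH) added = 0.3413 x 0.003790 = 0.001294 mol, converting that many moles of HClO to ClO-.
Remaining n(HClO) = 0.003386 mol; n(ClO-) = 0.001294 mol.
By Henderson-Hasselbalch, pH = pKa + log([A^-]/[HA]) = 7.52 + log(0.001294/0.003386) = 7.52 + (-0.42) = 7.10.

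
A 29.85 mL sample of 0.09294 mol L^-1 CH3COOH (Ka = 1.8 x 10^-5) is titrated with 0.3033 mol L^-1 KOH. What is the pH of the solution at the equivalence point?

n(CH3COOH) = 0.09294 x 0.02985 = 0.002774 mol; V(KOH) at equivalence = 0.002774/0.3033 = 0.009147 L.
At equivalence all the acid is converted to CH3COO-; total volume = 0.02985 + 0.009147 = 0.03900 L, so [CH3COO-] = 0.002774/0.03900 = 0.07114 M.
Kb = Kw/Ka = 1.0e-14 / 1.8 x 10^-5 = 5.56e-10.
[OH^-] = sqrt(Kb x [CH3COO-]) = sqrt(5.56e-10 x 0.07114) = 6.29e-6 M.
pOH = 5.20, so pH = 14.00 - 5.20 = 8.80.

8.80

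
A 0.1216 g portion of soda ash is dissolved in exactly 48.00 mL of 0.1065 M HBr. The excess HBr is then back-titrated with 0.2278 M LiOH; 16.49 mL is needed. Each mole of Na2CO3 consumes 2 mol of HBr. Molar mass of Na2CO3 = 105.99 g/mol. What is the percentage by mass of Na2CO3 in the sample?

59.1%

Total n(HBr) added = 0.1065 x 0.04800 = 0.005112 mol.
n(LiOH) used = 0.2278 x 0.01649 = 0.003756 mol, which equals the excess n(HBr).
So n(HBr) consumed by the sample = 0.005112 - 0.003756 = 0.001356 mol.
n(Na2CO3) = 0.001356 / 2 = 0.0006778 mol.
mass Na2CO3 = 0.0006778 x 105.99 = 0.07184 g, so %Na2CO3 = 0.07184/0.1216 x 100 = 59.1%.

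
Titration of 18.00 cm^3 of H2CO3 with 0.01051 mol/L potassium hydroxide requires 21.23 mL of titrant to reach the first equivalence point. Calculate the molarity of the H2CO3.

0.0124 M

n(KOH) = 0.01051 x 0.02123 = 0.0002231 mol.
At the first equivalence point, 1 mol OH^- react per mol H2CO3, so n(H2CO3) = 0.0002231 / 1 = 0.0002231 mol.
[H2CO3] = 0.0002231 / 0.01800 L = 0.0124 M.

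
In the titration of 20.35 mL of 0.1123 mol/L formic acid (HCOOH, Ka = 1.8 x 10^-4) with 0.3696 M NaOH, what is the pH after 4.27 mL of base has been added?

Initial n(HCOOH) = 0.1123 x 0.02035 = 0.002285 mol.
n(NaOH) added = 0.3696 x 0.004270 = 0.001578 mol, converting that many moles of HCOOH to HCOO-.
Remaining n(HCOOH) = 0.0007071 mol; n(HCOO-) = 0.001578 mol.
By Henderson-Hasselbalch, pH = pKa + log([A^-]/[HA]) = 3.74 + log(0.001578/0.0007071) = 3.74 + (+0.35) = 4.09.

4.09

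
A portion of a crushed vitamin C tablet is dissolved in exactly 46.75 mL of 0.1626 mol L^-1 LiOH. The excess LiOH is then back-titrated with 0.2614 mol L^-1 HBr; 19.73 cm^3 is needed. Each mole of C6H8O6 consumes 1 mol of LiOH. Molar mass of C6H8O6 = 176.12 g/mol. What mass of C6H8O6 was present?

Total n(LiOH) added = 0.1626 x 0.04675 = 0.007602 mol.
n(HBr) used = 0.2614 x 0.01973 = 0.005157 mol, which equals the excess n(LiOH).
So n(LiOH) consumed by the sample = 0.007602 - 0.005157 = 0.002444 mol.
n(C6H8O6) = 0.002444 / 1 = 0.002444 mol.
mass = 0.002444 mol x 176.12 g/mol = 0.430 g.

0.430 g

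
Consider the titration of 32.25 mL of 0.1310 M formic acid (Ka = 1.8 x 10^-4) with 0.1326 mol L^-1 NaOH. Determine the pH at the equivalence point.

n(HCOOH) = 0.1310 x 0.03225 = 0.004225 mol; V(NaOH) at equivalence = 0.004225/0.1326 = 0.03186 L.
At equivalence all the acid is converted to HCOO-; total volume = 0.03225 + 0.03186 = 0.06411 L, so [HCOO-] = 0.004225/0.06411 = 0.06590 M.
Kb = Kw/Ka = 1.0e-14 / 1.8 x 10^-4 = 5.56e-11.
[OH^-] = sqrt(Kb x [HCOO-]) = sqrt(5.56e-11 x 0.06590) = 1.91e-6 M.
pOH = 5.72, so pH = 14.00 - 5.72 = 8.28.

8.28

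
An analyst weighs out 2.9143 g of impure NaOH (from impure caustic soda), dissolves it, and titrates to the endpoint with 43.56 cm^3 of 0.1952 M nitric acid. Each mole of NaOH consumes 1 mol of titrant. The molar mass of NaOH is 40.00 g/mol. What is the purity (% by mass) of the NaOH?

11.7%

n(HNO3) = 0.1952 x 0.04356 = 0.008503 mol.
n(NaOH) = 0.008503 / 1 = 0.008503 mol.
mass of NaOH = 0.008503 x 40.00 = 0.3401 g.
% purity = 0.3401 / 2.9143 x 100 = 11.7%.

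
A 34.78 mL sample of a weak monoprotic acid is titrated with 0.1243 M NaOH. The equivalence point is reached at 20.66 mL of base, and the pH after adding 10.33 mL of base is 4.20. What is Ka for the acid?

10.33 mL is half of the equivalence volume, so this is the half-equivalence point where [HA] = [A^-].
At half-equivalence pH = pKa, so pKa = 4.20.
Ka = 10^(-4.20) = 6.3 x 10^-5.

6.3 x 10^-5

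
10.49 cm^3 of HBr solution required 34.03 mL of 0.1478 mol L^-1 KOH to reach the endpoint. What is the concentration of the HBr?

n(KOH) delivered = 0.1478 x 0.03403 = 0.005030 mol.
For a 1:1 reaction, n(HBr) = 0.005030 mol.
[HBr] = 0.005030 mol / 0.01049 L = 0.479 M.

0.479 M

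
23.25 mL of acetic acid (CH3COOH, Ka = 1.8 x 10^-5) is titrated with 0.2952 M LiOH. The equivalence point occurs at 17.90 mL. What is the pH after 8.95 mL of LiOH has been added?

4.74

8.95 mL is exactly half the equivalence volume (17.90/2), i.e. the half-equivalence point.
There, n(HA) = n(A^-), so pH = pKa = -log(1.8 x 10^-5) = 4.74.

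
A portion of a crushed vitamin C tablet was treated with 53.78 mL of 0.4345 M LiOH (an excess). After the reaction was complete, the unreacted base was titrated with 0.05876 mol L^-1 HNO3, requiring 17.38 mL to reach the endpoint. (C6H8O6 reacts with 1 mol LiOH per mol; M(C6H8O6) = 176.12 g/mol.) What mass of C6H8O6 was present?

Total n(LiOH) added = 0.4345 x 0.05378 = 0.02337 mol.
n(HNO3) used = 0.05876 x 0.01738 = 0.001021 mol, which equals the excess n(LiOH).
So n(LiOH) consumed by the sample = 0.02337 - 0.001021 = 0.02235 mol.
n(C6H8O6) = 0.02235 / 1 = 0.02235 mol.
mass = 0.02235 mol x 176.12 g/mol = 3.94 g.

3.94 g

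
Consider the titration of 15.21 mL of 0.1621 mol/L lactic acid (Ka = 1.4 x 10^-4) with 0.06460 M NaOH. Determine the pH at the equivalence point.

n(HC3H5O3) = 0.1621 x 0.01521 = 0.002466 mol; V(NaOH) at equivalence = 0.002466/0.06460 = 0.03817 L.
At equivalence all the acid is converted to C3H5O3-; total volume = 0.01521 + 0.03817 = 0.05338 L, so [C3H5O3-] = 0.002466/0.05338 = 0.04619 M.
Kb = Kw/Ka = 1.0e-14 / 1.4 x 10^-4 = 7.14e-11.
[OH^-] = sqrt(Kb x [C3H5O3-]) = sqrt(7.14e-11 x 0.04619) = 1.82e-6 M.
pOH = 5.74, so pH = 14.00 - 5.74 = 8.26.

8.26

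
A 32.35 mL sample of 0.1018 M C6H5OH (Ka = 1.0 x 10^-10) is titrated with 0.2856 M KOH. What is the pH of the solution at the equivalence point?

n(C6H5OH) = 0.1018 x 0.03235 = 0.003293 mol; V(KOH) at equivalence = 0.003293/0.2856 = 0.01153 L.
At equivalence all the acid is converted to C6H5O-; total volume = 0.03235 + 0.01153 = 0.04388 L, so [C6H5O-] = 0.003293/0.04388 = 0.07505 M.
Kb = Kw/Ka = 1.0e-14 / 1.0 x 10^-10 = 0.000100.
[OH^-] = sqrt(Kb x [C6H5O-]) = sqrt(0.000100 x 0.07505) = 0.00274 M.
pOH = 2.56, so pH = 14.00 - 2.56 = 11.44.

11.44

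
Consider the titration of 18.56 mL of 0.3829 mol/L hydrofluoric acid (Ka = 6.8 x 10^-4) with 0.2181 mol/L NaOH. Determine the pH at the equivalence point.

8.16

n(HF) = 0.3829 x 0.01856 = 0.007107 mol; V(NaOH) at equivalence = 0.007107/0.2181 = 0.03258 L.
At equivalence all the acid is converted to F-; total volume = 0.01856 + 0.03258 = 0.05114 L, so [F-] = 0.007107/0.05114 = 0.1390 M.
Kb = Kw/Ka = 1.0e-14 / 6.8 x 10^-4 = 1.47e-11.
[OH^-] = sqrt(Kb x [F-]) = sqrt(1.47e-11 x 0.1390) = 1.43e-6 M.
pOH = 5.84, so pH = 14.00 - 5.84 = 8.16.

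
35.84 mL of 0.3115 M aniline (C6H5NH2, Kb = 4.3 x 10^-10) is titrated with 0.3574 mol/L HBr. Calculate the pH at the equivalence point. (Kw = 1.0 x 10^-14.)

n(C6H5NH2) = 0.3115 x 0.03584 = 0.01116 mol; V(HBr) at equivalence = 0.01116/0.3574 = 0.03124 L.
At equivalence the base is fully converted to C6H5NH3+; total volume = 0.06708 L, so [C6H5NH3+] = 0.01116/0.06708 = 0.1664 M.
Ka(C6H5NH3+) = Kw/Kb = 1.0e-14 / 4.3 x 10^-10 = 2.33e-5.
[H^+] = sqrt(Ka x [C6H5NH3+]) = sqrt(2.33e-5 x 0.1664) = 0.00197 M.
pH = -log(0.00197) = 2.71.

2.71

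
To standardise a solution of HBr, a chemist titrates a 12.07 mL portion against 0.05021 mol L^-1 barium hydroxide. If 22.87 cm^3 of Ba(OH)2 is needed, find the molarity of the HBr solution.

0.190 M

n(Ba(OH)2) delivered = 0.05021 x 0.02287 = 0.001148 mol.
The reaction is 2 HBr + 1 Ba(OH)2, so n(HBr) = 0.001148 x 2/1 = 0.002297 mol.
[HBr] = 0.002297 mol / 0.01207 L = 0.190 M.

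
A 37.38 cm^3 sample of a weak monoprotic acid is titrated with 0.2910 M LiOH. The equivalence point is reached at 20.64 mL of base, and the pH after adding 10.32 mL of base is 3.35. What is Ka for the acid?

4.5 x 10^-4

10.32 mL is half of the equivalence volume, so this is the half-equivalence point where [HA] = [A^-].
At half-equivalence pH = pKa, so pKa = 3.35.
Ka = 10^(-3.35) = 4.5 x 10^-4.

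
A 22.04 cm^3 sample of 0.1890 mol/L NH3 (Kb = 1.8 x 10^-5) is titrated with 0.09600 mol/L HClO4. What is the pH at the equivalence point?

5.23

n(NH3) = 0.1890 x 0.02204 = 0.004166 mol; V(HClO4) at equivalence = 0.004166/0.09600 = 0.04339 L.
At equivalence the base is fully converted to NH4+; total volume = 0.06543 L, so [NH4+] = 0.004166/0.06543 = 0.06366 M.
Ka(NH4+) = Kw/Kb = 1.0e-14 / 1.8 x 10^-5 = 5.56e-10.
[H^+] = sqrt(Ka x [NH4+]) = sqrt(5.56e-10 x 0.06366) = 5.95e-6 M.
pH = -log(5.95e-6) = 5.23.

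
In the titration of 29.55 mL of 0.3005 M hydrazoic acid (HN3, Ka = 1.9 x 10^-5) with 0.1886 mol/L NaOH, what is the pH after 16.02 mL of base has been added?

Initial n(HN3) = 0.3005 x 0.02955 = 0.008880 mol.
n(NaOH) added = 0.1886 x 0.01602 = 0.003021 mol, converting that many moles of HN3 to N3-.
Remaining n(HN3) = 0.005858 mol; n(N3-) = 0.003021 mol.
By Henderson-Hasselbalch, pH = pKa + log([A^-]/[HA]) = 4.72 + log(0.003021/0.005858) = 4.72 + (-0.29) = 4.43.

4.43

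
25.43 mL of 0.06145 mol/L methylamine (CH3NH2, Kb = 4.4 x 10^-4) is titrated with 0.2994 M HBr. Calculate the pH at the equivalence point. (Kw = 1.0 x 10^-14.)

5.97

n(CH3NH2) = 0.06145 x 0.02543 = 0.001563 mol; V(HBr) at equivalence = 0.001563/0.2994 = 0.005219 L.
At equivalence the base is fully converted to CH3NH3+; total volume = 0.03065 L, so [CH3NH3+] = 0.001563/0.03065 = 0.05099 M.
Ka(CH3NH3+) = Kw/Kb = 1.0e-14 / 4.4 x 10^-4 = 2.27e-11.
[H^+] = sqrt(Ka x [CH3NH3+]) = sqrt(2.27e-11 x 0.05099) = 1.08e-6 M.
pH = -log(1.08e-6) = 5.97.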